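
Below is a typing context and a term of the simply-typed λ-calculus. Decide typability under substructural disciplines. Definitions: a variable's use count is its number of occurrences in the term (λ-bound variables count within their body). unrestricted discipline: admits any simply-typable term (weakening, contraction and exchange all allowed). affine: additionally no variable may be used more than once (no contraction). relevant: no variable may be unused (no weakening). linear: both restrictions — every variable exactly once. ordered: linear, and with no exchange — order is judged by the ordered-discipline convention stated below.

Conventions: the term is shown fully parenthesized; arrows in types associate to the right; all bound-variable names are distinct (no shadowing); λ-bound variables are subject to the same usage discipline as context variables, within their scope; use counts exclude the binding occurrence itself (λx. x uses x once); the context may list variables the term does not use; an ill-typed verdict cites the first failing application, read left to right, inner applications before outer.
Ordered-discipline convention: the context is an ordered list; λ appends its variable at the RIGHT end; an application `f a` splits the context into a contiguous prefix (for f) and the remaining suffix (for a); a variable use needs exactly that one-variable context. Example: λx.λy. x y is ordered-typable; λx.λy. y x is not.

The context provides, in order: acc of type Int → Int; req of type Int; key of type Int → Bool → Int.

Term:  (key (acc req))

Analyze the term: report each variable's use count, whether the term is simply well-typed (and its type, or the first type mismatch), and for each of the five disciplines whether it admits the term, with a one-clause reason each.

counts: acc ×1, req ×1, key ×1
order of uses: key, acc, req
typing: the term checks, with type Bool → Int
ordered: ✗, use order key, acc, req needs exchange
linear: ✓, each of acc, req, key used exactly once
affine: ✓, at most one use each (acc, req, key)
relevant: ✓, at least one use each (acc, req, key)
unrestricted: ✓, simply typable at Bool → Int; W, C, E all held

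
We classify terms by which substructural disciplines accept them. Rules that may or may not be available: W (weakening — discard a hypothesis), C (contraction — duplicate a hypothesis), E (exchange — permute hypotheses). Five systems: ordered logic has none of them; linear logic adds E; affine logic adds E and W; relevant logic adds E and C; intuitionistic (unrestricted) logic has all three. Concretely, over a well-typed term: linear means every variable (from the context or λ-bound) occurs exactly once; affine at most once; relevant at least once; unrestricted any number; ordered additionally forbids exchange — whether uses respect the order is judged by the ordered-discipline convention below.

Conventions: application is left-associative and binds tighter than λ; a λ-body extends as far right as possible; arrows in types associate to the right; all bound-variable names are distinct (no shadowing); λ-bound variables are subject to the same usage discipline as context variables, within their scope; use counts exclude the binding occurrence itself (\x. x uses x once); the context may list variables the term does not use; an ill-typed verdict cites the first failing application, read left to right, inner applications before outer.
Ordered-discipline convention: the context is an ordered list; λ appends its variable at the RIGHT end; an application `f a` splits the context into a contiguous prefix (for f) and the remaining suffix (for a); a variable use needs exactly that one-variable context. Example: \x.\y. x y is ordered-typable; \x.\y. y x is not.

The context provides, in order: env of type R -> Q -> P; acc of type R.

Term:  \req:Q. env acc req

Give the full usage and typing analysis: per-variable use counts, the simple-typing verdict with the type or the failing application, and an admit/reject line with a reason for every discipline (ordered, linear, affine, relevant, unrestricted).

counts: env=1, acc=1, req (bound)=1
uses in reading order: env, acc, req
typing: well-typed — term : Q -> P
ordered: ✓ — env, acc, req once each; derivable with no W/C/E
linear: ✓ — each of env, acc, req used exactly once
affine: ✓ — env, acc, req: no repeats, contraction unneeded
relevant: ✓ — env, acc, req: all used, weakening unneeded
unrestricted: ✓ — typability at Q -> P is all that's needed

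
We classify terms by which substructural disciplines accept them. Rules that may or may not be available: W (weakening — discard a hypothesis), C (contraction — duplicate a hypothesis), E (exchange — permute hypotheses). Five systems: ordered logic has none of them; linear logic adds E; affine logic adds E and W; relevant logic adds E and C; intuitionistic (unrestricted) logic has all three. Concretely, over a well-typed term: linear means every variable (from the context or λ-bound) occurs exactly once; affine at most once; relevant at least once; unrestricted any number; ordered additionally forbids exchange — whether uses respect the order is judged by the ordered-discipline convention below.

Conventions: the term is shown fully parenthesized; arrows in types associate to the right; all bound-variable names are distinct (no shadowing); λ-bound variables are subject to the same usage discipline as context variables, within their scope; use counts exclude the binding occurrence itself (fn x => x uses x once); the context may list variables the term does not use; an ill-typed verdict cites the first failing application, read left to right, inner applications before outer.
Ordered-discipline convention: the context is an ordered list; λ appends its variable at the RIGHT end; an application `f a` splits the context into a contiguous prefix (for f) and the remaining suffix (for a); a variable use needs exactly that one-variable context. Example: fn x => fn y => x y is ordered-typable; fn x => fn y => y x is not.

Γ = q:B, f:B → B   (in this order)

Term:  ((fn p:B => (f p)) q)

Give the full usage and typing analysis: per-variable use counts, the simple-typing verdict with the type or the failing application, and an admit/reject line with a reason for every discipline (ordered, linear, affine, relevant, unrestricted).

use counts: q=1; f=1; p (λ-bound)=1
use order (left to right): f, p, q
typing: well-typed at B
ordered ✗ (use order f, p, q needs exchange)
linear ✓ (exactly-once usage across q, f, p)
affine ✓ (at most one use each (q, f, p))
relevant ✓ (every one of q, f, p appears)
unrestricted ✓ (simply typable at B; W, C, E all held)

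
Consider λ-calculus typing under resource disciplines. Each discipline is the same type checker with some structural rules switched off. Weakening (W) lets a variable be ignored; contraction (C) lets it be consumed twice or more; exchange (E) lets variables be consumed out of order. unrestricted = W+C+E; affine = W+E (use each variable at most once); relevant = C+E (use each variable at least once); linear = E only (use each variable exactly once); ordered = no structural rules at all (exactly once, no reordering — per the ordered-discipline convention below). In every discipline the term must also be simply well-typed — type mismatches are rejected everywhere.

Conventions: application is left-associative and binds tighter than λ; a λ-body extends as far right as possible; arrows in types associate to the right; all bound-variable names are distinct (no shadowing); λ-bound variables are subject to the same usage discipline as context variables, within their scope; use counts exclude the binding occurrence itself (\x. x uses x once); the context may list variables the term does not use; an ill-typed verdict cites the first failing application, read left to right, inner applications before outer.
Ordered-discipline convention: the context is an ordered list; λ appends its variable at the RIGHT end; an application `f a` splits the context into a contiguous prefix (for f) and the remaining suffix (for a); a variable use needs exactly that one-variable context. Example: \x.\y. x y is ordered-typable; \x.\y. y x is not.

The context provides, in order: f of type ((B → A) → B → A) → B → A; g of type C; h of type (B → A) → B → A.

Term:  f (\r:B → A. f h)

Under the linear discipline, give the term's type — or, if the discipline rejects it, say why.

not well-typed under linear — uses contraction: f ×2; needs weakening: g, r unused
usage: f: 2, g: 0, h: 1, r (bound): 0
order of uses: f, f, h
typing: well-typed at B → A
per-discipline verdicts: ordered ✗, linear ✗, affine ✗, relevant ✗, unrestricted ✓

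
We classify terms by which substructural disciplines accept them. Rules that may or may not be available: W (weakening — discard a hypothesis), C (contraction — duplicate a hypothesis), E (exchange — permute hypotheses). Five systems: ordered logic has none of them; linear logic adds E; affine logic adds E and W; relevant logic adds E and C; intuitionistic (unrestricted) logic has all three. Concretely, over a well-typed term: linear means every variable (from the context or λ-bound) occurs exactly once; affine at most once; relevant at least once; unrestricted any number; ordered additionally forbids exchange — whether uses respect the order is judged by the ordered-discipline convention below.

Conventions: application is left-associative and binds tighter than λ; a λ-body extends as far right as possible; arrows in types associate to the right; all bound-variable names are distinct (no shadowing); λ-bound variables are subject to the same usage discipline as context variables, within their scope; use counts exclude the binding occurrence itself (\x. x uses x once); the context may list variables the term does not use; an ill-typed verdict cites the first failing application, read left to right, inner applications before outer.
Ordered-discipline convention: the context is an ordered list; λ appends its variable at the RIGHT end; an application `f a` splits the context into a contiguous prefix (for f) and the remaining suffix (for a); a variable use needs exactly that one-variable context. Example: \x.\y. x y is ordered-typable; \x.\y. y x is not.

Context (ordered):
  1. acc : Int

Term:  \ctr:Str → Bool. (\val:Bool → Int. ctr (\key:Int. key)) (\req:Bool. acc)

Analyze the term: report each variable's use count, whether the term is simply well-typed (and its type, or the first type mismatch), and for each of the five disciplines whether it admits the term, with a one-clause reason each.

use counts: acc ×1, ctr (λ-bound) ×1, val (λ-bound) ×0, key (λ-bound) ×1, req (λ-bound) ×0
order of uses: ctr, key, acc
typing: ill-typed: a function awaiting Str gets Int → Int
ordered ✗ (not simply typable)
linear ✗ (fails simple typing)
affine ✗ (a type mismatch blocks all five)
relevant ✗ (the type mismatch rejects it)
unrestricted ✗ (not simply typable)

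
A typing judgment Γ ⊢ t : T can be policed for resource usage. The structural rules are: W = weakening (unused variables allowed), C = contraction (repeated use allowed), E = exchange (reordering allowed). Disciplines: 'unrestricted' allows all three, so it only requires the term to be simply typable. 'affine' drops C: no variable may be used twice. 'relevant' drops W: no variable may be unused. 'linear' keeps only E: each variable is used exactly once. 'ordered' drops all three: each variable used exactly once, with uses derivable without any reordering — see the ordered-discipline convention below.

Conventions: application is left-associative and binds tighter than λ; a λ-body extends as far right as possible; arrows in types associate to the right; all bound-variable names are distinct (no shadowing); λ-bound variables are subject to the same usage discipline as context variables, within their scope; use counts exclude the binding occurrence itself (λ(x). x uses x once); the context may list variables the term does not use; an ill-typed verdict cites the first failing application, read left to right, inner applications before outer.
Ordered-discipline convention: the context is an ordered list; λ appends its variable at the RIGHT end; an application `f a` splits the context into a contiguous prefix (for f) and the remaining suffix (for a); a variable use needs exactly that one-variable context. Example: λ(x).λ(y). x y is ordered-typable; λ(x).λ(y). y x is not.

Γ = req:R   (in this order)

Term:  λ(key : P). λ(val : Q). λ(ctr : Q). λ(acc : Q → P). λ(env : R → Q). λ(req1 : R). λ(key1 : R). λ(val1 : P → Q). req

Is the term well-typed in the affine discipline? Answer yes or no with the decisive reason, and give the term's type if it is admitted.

yes — req, key, val, ctr, acc, env, req1, key1, val1: no repeats, contraction unneeded; term : P → Q → Q → (Q → P) → (R → Q) → R → R → (P → Q) → R
counts: req=1, key [bound]=0, val [bound]=0, ctr [bound]=0, acc [bound]=0, env [bound]=0, req1 [bound]=0, key1 [bound]=0, val1 [bound]=0
left-to-right use order: req
typing: well-typed at P → Q → Q → (Q → P) → (R → Q) → R → R → (P → Q) → R
summary: ordered ✗ | linear ✗ | affine ✓ | relevant ✗ | unrestricted ✓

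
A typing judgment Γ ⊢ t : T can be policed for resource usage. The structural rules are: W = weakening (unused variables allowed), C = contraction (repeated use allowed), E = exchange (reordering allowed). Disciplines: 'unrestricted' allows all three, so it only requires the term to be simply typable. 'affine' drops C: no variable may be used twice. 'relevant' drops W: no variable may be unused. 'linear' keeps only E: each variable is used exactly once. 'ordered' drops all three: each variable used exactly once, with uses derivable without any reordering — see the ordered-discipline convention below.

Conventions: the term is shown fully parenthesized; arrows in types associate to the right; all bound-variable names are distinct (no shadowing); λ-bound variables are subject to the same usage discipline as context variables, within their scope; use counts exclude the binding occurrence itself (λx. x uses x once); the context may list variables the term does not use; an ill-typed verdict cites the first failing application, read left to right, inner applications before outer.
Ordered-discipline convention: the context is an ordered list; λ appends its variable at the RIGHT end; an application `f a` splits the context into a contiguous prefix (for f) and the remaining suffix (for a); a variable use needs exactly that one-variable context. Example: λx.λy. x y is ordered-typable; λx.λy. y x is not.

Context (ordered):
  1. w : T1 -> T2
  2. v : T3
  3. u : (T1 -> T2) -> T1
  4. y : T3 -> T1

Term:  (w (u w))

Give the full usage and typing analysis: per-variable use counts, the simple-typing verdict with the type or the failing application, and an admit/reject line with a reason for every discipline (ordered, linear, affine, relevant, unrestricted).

variable uses: w=2, v=0, u=1, y=0
use order (left to right): w, u, w
typing: well-typed at T2
ordered: ✗ — uses contraction: w ×2; needs weakening: v, y unused
linear: ✗ — uses contraction: w ×2; needs weakening: v, y unused
affine: ✗ — uses contraction: w ×2
relevant: ✗ — needs weakening: v, y unused
unrestricted: ✓ — simply typable at T2; W, C, E all held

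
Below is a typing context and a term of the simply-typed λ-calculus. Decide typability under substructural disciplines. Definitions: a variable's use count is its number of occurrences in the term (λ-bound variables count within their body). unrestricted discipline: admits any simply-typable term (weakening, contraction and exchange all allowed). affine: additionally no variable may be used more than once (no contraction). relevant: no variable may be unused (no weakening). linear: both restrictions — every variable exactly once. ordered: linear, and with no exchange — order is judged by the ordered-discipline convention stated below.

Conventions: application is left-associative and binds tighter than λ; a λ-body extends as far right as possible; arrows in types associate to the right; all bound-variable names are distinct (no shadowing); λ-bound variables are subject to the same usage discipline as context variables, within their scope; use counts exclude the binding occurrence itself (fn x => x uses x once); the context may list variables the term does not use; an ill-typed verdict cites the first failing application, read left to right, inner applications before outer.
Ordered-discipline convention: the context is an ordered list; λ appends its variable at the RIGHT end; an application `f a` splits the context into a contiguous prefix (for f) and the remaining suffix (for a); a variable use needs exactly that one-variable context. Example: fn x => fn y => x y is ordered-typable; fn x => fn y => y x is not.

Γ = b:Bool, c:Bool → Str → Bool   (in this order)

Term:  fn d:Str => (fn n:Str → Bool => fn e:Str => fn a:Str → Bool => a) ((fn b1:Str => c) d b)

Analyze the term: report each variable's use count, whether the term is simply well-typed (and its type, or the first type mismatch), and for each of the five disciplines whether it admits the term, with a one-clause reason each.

usage: b=1; c=1; d (bound)=1; n (bound)=0; e (bound)=0; a (bound)=1; b1 (bound)=0
left-to-right use order: a, c, d, b
typing: well-typed at Str → Str → (Str → Bool) → Str → Bool
ordered ✗ (needs weakening: n, e, b1 unused)
linear ✗ (needs weakening: n, e, b1 unused)
affine ✓ (at most one use each (b, c, d, n, e, a, b1))
relevant ✗ (needs weakening: n, e, b1 unused)
unrestricted ✓ (well-typed at Str → Str → (Str → Bool) → Str → Bool; no restrictions here)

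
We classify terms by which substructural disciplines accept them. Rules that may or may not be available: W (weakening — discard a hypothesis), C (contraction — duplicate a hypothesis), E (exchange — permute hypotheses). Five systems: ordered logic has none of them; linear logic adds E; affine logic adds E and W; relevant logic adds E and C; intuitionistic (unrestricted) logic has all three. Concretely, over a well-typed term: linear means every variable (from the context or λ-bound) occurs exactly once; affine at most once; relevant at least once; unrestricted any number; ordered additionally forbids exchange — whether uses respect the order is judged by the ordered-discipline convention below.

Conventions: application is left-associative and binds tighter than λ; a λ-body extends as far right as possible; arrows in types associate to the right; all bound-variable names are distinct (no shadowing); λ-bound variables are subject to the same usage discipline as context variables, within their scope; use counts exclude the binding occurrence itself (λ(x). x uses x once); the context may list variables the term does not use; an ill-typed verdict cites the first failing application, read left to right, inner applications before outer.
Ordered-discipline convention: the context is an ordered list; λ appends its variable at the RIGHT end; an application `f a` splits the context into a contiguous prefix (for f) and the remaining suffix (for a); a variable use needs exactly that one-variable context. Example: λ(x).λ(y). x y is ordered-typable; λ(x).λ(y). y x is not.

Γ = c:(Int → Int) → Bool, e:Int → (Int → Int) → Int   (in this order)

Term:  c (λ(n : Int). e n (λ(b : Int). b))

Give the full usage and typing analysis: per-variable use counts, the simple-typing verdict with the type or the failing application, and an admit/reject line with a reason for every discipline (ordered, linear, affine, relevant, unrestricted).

usage: c: 1, e: 1, n (λ-bound): 1, b (λ-bound): 1
use order (left to right): c, e, n, b
typing: ✓ — Bool
ordered: ✓, c, e, n, b once each; derivable with no W/C/E
linear: ✓, c, e, n, b: one use apiece
affine: ✓, no duplicate uses among c, e, n, b
relevant: ✓, every one of c, e, n, b appears
unrestricted: ✓, type-checks (Bool) and nothing is barred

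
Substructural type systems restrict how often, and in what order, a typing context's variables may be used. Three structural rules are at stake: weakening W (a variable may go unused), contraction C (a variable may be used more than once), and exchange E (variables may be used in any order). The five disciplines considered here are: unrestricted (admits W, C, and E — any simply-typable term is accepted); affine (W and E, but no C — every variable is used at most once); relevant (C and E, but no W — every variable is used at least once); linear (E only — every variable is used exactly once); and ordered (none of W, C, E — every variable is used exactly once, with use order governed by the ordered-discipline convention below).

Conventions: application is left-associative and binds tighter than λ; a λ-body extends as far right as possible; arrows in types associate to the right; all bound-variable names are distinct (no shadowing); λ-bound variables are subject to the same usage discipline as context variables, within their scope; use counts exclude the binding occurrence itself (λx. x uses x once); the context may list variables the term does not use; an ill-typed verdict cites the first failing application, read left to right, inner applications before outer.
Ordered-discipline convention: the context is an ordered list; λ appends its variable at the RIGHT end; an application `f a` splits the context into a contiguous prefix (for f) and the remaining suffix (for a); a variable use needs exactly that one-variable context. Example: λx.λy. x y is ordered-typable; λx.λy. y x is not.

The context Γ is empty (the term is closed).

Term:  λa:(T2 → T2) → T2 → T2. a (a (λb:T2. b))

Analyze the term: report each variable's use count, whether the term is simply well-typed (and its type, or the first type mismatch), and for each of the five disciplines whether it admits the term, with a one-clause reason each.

usage: a (λ-bound) ×2; b (λ-bound) ×1
uses in reading order: a, a, b
typing: the term checks, with type ((T2 → T2) → T2 → T2) → T2 → T2
ordered: ✗, uses contraction: a ×2
linear: ✗, uses contraction: a ×2
affine: ✗, uses contraction: a ×2
relevant: ✓, at least one use each (a, b)
unrestricted: ✓, type-checks (((T2 → T2) → T2 → T2) → T2 → T2) and nothing is barred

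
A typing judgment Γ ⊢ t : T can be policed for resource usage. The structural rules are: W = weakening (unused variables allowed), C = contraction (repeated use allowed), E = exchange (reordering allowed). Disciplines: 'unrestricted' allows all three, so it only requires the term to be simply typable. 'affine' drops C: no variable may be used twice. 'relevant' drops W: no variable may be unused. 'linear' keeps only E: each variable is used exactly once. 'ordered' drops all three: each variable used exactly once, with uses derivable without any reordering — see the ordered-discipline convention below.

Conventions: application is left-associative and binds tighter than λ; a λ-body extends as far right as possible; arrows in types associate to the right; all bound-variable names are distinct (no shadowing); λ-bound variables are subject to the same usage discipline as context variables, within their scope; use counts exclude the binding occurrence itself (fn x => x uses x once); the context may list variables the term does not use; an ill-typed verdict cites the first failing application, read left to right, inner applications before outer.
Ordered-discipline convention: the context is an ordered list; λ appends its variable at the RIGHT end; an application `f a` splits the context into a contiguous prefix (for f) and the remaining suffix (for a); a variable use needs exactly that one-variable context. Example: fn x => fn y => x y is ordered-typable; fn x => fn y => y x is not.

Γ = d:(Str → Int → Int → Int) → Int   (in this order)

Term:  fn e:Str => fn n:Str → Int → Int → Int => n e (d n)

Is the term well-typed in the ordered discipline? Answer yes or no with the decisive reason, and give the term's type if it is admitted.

no — needs contraction — n ×2
usage: d=1, e (λ-bound)=1, n (λ-bound)=2
order of uses: n, e, d, n
typing: ✓ — Str → (Str → Int → Int → Int) → Int → Int
per-discipline verdicts: ordered ✗ · linear ✗ · affine ✗ · relevant ✓ · unrestricted ✓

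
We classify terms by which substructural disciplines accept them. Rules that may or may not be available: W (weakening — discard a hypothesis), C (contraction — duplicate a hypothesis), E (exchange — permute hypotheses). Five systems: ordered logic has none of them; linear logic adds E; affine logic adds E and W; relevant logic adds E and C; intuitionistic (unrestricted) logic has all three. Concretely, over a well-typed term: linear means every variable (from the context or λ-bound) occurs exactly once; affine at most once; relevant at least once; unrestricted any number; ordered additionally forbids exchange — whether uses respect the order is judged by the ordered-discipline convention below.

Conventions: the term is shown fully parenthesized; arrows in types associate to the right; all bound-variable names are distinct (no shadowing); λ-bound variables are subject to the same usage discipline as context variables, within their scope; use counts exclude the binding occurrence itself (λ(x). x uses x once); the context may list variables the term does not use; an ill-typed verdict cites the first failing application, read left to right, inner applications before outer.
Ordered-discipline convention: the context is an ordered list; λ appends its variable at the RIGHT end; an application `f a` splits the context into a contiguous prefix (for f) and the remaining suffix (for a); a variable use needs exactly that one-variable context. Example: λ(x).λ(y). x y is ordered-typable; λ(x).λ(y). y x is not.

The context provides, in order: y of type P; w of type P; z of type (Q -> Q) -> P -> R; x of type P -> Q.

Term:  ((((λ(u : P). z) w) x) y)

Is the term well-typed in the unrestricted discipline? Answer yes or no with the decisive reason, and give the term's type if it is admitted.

no — the type mismatch rejects it
variable uses: y: 1, w: 1, z: 1, x: 1, u (λ-bound): 0
use order (left to right): z, w, x, y
typing: ill-typed: argument of type P -> Q where Q -> Q is required
summary: ordered ✗ · linear ✗ · affine ✗ · relevant ✗ · unrestricted ✗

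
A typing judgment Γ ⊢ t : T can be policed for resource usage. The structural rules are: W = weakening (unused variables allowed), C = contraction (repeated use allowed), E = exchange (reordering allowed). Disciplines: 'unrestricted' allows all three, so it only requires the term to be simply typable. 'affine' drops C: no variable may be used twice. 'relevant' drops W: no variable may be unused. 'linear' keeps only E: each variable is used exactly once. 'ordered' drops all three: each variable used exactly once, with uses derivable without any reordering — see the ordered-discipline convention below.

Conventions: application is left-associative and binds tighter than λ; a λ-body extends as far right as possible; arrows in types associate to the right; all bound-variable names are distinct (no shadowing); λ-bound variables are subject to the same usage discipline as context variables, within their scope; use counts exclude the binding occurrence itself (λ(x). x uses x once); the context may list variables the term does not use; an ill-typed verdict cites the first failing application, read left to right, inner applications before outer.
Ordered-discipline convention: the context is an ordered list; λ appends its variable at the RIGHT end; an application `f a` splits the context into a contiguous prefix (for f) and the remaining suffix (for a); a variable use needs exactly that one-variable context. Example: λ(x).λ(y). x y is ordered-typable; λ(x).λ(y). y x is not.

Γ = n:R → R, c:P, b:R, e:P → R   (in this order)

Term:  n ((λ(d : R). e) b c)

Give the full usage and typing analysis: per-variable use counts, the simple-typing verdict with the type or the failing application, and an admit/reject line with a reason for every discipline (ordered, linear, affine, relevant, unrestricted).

usage: n ×1, c ×1, b ×1, e ×1, d [bound] ×0
left-to-right use order: n, e, b, c
typing: ✓ — R
ordered ✗ (d never used (weakening))
linear ✗ (d never used (weakening))
affine ✓ (n, c, b, e, d: no repeats, contraction unneeded)
relevant ✗ (d never used (weakening))
unrestricted ✓ (simply typable at R; W, C, E all held)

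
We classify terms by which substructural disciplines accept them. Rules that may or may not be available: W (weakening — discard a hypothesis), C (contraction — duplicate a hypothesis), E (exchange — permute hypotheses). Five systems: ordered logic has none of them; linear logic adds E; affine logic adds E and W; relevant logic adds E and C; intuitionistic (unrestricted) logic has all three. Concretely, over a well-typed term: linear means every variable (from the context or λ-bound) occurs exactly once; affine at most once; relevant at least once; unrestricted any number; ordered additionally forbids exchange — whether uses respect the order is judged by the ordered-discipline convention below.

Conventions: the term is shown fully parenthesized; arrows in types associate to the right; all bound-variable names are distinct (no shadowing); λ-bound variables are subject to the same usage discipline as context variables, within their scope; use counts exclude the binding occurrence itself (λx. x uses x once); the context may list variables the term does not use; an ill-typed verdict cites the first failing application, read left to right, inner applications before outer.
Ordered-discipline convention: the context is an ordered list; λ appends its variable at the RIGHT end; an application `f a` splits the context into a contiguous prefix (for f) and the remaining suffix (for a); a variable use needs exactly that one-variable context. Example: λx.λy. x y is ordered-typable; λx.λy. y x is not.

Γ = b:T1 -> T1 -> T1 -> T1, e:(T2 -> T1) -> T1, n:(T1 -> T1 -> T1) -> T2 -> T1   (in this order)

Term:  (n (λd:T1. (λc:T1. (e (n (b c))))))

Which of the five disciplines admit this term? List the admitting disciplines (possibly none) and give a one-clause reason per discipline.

accepted by: unrestricted
use counts: b ×1, e ×1, n ×2, d [bound] ×0, c [bound] ×1
use order (left to right): n, e, n, b, c
typing: well-typed — term : T2 -> T1
ordered: ✗, n ×2 used more than once (contraction); d left unused
linear: ✗, n ×2 used more than once (contraction); d left unused
affine: ✗, n ×2 used more than once (contraction)
relevant: ✗, d left unused
unrestricted: ✓, well-typed at T2 -> T1; no restrictions here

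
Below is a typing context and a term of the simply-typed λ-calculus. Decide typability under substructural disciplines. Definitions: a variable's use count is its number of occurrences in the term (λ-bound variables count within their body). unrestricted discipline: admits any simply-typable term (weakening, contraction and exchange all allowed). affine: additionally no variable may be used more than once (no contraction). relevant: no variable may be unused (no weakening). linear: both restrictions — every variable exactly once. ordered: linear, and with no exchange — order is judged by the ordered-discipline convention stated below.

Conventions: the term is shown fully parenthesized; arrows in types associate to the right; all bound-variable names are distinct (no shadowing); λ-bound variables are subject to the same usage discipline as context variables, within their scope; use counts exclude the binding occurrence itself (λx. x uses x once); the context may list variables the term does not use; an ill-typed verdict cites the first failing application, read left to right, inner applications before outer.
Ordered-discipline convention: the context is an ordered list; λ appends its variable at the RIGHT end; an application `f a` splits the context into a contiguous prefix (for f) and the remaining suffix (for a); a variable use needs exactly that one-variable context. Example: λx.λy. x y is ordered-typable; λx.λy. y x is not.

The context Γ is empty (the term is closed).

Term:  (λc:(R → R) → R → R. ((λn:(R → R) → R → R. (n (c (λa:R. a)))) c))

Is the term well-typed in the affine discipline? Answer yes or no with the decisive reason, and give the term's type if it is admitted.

no — needs contraction — c ×2
variable uses: c (bound)=2; n (bound)=1; a (bound)=1
uses in reading order: n, c, a, c
typing: well-typed at ((R → R) → R → R) → R → R
all disciplines: ordered ✗ | linear ✗ | affine ✗ | relevant ✓ | unrestricted ✓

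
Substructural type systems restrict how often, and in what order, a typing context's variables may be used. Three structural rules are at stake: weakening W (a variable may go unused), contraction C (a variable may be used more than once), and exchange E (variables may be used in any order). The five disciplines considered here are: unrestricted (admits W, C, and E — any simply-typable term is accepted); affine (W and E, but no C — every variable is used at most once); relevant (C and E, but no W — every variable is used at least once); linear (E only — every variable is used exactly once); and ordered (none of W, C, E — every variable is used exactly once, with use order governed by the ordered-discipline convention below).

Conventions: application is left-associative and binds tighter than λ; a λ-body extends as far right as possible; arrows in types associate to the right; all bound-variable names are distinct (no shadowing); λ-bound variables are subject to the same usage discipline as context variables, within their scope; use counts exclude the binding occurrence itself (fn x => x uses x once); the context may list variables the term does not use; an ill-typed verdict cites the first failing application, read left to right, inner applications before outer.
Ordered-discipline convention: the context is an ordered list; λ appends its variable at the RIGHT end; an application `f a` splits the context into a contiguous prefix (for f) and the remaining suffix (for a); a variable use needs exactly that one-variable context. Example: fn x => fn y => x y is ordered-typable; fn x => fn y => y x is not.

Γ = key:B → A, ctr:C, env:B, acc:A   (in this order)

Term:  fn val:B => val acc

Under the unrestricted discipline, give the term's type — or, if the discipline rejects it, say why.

not well-typed under unrestricted — fails simple typing
counts: key: 0×; ctr: 0×; env: 0×; acc: 1×; val (λ-bound): 1×
use order (left to right): val, acc
typing: ill-typed: non-arrow in function slot: B
all disciplines: ordered ✗, linear ✗, affine ✗, relevant ✗, unrestricted ✗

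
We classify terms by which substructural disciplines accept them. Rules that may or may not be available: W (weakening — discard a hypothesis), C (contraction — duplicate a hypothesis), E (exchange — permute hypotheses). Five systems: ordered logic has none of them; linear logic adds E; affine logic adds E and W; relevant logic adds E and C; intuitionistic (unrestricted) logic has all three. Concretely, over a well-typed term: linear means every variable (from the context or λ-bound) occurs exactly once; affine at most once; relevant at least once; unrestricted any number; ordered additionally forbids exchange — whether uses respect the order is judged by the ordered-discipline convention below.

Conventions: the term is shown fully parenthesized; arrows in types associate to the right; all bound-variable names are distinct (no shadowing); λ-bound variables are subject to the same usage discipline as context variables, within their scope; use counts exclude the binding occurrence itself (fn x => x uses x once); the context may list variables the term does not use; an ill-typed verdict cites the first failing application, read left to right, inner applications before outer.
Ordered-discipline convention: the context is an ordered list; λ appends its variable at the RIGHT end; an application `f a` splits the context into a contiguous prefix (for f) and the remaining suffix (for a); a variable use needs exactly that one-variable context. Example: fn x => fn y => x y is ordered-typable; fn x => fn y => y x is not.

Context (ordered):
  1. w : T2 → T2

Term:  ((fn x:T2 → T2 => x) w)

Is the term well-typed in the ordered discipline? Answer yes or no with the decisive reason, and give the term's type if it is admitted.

yes — one use each (w, x); ordered split holds; term : T2 → T2
variable uses: w: 1; x [bound]: 1
order of uses: x, w
typing: well-typed — term : T2 → T2
all disciplines: ordered ✓ | linear ✓ | affine ✓ | relevant ✓ | unrestricted ✓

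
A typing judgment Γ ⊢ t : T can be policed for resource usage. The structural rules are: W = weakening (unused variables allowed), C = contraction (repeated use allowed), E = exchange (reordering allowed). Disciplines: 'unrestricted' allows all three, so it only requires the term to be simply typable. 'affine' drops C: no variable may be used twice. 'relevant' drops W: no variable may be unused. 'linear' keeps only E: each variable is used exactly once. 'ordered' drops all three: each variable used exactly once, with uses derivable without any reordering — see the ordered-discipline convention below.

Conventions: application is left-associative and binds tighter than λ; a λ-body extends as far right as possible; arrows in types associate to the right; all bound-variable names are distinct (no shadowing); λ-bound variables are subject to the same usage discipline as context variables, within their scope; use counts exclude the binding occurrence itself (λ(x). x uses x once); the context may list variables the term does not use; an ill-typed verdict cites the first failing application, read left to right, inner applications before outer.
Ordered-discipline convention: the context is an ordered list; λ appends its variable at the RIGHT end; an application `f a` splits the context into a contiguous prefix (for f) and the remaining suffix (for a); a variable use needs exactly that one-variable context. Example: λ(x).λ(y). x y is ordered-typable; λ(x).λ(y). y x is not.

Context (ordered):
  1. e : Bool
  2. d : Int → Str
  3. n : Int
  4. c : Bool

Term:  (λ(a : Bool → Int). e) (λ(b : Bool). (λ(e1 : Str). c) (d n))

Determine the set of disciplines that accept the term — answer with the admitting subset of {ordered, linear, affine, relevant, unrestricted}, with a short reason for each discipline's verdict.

admitted by: none
use counts: e=1; d=1; n=1; c=1; a (bound)=0; b (bound)=0; e1 (bound)=0
use order (left to right): e, c, d, n
typing: ill-typed: a function awaiting Bool → Int gets Bool → Bool
ordered: ✗ — fails simple typing
linear: ✗ — a type mismatch blocks all five
affine: ✗ — the type mismatch rejects it
relevant: ✗ — not simply typable
unrestricted: ✗ — fails simple typing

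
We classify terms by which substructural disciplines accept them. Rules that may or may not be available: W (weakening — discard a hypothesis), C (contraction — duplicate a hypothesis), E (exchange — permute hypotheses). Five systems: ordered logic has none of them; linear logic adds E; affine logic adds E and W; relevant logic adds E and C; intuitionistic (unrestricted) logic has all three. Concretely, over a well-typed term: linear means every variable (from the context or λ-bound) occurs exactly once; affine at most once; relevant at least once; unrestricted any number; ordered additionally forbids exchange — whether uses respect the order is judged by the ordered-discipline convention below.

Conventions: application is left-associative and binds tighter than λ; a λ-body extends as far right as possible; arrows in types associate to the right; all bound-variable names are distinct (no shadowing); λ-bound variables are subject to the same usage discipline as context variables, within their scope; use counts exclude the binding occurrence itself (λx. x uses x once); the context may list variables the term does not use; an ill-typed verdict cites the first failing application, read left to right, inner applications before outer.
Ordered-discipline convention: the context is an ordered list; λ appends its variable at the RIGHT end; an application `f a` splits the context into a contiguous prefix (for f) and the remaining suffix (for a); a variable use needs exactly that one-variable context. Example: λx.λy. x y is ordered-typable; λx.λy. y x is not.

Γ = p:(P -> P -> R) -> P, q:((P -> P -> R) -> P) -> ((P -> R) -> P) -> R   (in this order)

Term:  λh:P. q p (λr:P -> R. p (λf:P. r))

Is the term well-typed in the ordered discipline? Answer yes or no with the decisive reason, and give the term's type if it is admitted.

no — uses contraction: p ×2; h, f never used (weakening)
counts: p ×2, q ×1, h (bound) ×0, r (bound) ×1, f (bound) ×0
order of uses: q, p, p, r
typing: ✓ — P -> R
across the five disciplines: ordered ✗ | linear ✗ | affine ✗ | relevant ✗ | unrestricted ✓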